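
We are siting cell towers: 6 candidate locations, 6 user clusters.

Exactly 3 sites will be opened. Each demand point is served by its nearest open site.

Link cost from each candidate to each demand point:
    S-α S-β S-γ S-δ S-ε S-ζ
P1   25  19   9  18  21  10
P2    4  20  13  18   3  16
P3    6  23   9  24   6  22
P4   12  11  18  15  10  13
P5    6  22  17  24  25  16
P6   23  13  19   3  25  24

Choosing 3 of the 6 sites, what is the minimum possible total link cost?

Open {P1, P2, P6}.
  S-α→P2 4, S-β→P6 13, S-γ→P1 9, S-δ→P6 3, S-ε→P2 3, S-ζ→P1 10  ⇒ total 42.
Compare {P1, P3, P6}: total 47.
Compare {P2, P4, P6}: total 47.
No size-3 selection does better; minimum is 42.

42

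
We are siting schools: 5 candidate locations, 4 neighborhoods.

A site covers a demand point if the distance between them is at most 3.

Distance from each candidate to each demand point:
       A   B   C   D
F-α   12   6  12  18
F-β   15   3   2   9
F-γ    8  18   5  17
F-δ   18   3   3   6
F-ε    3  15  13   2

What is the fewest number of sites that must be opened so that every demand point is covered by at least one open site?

Coverage sets (demand points within 3 of each site):
  F-α: {}
  F-β: {B, C}
  F-γ: {}
  F-δ: {B, C}
  F-ε: {A, D}
No single site covers all 4 demand points.
But {F-β, F-ε} covers everything, so the minimum is 2.

2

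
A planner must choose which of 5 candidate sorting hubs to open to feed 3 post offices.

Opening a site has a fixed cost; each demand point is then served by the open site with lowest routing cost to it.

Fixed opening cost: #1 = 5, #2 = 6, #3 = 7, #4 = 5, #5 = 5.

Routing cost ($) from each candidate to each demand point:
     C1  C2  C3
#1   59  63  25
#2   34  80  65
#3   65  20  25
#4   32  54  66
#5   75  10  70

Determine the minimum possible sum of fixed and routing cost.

Open {#1, #4, #5}: assign each demand point to its cheapest open site.
  C1→#4 32, C2→#5 10, C3→#1 25
  routing cost 67, fixed 15 → total 82.
Compare {#3, #4, #5}: routing cost 67 + fixed 17 = 84.
Compare {#1, #2, #5}: routing cost 69 + fixed 16 = 85.
Compare {#2, #3, #5}: routing cost 69 + fixed 18 = 87.
All other subsets cost ≥ 84. Minimum total cost: 82.

82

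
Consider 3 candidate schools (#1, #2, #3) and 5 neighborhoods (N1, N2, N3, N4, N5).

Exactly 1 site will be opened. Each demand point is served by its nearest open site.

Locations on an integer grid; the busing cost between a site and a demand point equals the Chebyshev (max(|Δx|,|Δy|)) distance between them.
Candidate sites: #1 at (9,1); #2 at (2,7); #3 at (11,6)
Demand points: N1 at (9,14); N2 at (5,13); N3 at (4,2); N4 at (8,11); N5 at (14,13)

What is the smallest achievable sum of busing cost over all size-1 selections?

Open {#3}.
  N1→#3 8, N2→#3 7, N3→#3 7, N4→#3 5, N5→#3 7  ⇒ total 34.
Compare {#2}: total 36.
Compare {#1}: total 52.

34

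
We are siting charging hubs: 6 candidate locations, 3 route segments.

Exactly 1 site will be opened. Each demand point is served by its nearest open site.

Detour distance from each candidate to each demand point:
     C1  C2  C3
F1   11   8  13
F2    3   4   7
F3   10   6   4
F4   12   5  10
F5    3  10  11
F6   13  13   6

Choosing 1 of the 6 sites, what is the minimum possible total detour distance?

14

Open {F2}.
  C1→F2 3, C2→F2 4, C3→F2 7  ⇒ total 14.
Compare {F3}: total 20.
Compare {F5}: total 24.
No size-1 selection does better; minimum is 14.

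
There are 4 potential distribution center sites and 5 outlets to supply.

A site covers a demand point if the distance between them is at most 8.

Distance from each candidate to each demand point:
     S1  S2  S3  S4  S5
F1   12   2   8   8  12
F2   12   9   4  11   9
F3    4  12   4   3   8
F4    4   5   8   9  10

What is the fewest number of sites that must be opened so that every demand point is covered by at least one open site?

2

Coverage sets (demand points within 8 of each site):
  F1: {S2, S3, S4}
  F2: {S3}
  F3: {S1, S3, S4, S5}
  F4: {S1, S2, S3}
No single site covers all 5 demand points.
But {F1, F3} covers everything, so the minimum is 2.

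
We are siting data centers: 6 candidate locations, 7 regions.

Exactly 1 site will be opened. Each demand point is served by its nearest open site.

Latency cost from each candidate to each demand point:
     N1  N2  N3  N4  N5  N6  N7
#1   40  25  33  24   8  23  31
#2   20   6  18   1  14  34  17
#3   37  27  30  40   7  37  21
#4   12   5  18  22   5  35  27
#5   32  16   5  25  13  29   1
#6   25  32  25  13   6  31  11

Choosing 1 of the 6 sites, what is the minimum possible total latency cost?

Open {#2}.
  N1→#2 20, N2→#2 6, N3→#2 18, N4→#2 1, N5→#2 14, N6→#2 34, N7→#2 17  ⇒ total 110.
Compare {#5}: total 121.
Compare {#4}: total 124.
No size-1 selection does better; minimum is 110.

110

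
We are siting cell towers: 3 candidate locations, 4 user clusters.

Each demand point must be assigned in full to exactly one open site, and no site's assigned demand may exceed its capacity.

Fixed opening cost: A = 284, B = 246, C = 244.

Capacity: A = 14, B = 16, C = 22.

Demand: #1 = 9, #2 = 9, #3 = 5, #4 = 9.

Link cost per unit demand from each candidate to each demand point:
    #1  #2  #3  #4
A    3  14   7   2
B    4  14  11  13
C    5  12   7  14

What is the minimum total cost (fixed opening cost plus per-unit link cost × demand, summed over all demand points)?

Open {A, C}; cheapest assignment that respects the capacities:
  A (cap 14, load 14): #3, #4 — cost 5×7 + 9×2 = 53
  C (cap 22, load 18): #1, #2 — cost 9×5 + 9×12 = 153
  Shipping 206, fixed 528 → total 734.
  Any other capacity-feasible assignment to {A, C} ships for at least 206.
Compare {B, C}: its best feasible assignment gives total 815.
Compare {A, B, C}: its best feasible assignment gives total 971.
Every other set of open sites that can feasibly serve all demand totals ≥ 815 even under its best assignment. Minimum: 734.

734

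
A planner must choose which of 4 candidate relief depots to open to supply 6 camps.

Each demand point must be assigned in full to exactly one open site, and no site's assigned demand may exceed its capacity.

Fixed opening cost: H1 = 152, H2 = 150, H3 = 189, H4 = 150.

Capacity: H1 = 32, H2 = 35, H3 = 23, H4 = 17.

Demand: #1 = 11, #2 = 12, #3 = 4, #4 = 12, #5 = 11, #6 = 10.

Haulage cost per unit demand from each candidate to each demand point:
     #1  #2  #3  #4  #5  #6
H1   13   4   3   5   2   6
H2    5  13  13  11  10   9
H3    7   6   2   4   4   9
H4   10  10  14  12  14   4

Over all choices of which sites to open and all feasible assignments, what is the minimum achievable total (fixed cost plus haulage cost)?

Open {H1, H2}; cheapest assignment that respects the capacities:
  H1 (cap 32, load 27): #2, #3, #5 — cost 12×4 + 4×3 + 11×2 = 82
  H2 (cap 35, load 33): #1, #4, #6 — cost 11×5 + 12×11 + 10×9 = 277
  Shipping 359, fixed 302 → total 661.
  Any other capacity-feasible assignment to {H1, H2} ships for at least 359.
Compare {H1, H3, H4}: its best feasible assignment gives total 738.
Compare {H1, H2, H3}: its best feasible assignment gives total 758.
Every other set of open sites that can feasibly serve all demand totals ≥ 738 even under its best assignment. Minimum: 661.

661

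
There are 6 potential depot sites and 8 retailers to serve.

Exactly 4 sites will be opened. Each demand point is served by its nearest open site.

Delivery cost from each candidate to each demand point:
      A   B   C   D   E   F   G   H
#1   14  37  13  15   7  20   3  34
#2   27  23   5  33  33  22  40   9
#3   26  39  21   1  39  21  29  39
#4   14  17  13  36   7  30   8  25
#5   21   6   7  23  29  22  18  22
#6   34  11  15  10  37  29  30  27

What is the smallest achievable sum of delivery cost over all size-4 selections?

Open {#1, #2, #3, #5}.
  A→#1 14, B→#5 6, C→#2 5, D→#3 1, E→#1 7, F→#1 20, G→#1 3, H→#2 9  ⇒ total 65.
Compare {#1, #2, #3, #6}: total 70.
Compare {#2, #3, #4, #5}: total 71.
No size-4 selection does better; minimum is 65.

65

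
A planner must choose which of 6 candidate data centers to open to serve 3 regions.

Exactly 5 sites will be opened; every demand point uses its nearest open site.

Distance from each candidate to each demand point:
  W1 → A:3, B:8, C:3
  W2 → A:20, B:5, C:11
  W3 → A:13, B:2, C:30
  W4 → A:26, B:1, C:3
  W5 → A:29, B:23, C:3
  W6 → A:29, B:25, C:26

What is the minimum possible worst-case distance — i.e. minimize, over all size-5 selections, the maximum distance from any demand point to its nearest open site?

3

Open {W1, W2, W3, W4, W5}.
  Farthest demand point is A at distance 3 (to W1); all others are ≤ 3.
With {W1, W2, W3, W4, W6} the worst case is 3.
With {W1, W2, W3, W5, W6} the worst case is 3.
No size-5 selection achieves below 3.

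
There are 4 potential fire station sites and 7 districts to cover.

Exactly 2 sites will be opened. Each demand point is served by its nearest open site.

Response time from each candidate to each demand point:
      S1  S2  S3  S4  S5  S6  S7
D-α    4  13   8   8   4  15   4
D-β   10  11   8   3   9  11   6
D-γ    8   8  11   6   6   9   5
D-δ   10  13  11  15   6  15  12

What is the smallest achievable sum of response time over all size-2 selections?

43

Open {D-α, D-γ}.
  S1→D-α 4, S2→D-γ 8, S3→D-α 8, S4→D-γ 6, S5→D-α 4, S6→D-γ 9, S7→D-α 4  ⇒ total 43.
Compare {D-α, D-β}: total 45.
Compare {D-β, D-γ}: total 47.
No size-2 selection does better; minimum is 43.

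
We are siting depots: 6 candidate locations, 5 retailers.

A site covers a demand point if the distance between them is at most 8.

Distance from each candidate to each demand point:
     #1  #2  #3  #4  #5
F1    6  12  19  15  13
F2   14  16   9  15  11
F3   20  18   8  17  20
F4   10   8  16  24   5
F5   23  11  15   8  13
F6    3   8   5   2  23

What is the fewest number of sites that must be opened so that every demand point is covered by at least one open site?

Coverage sets (demand points within 8 of each site):
  F1: {#1}
  F2: {}
  F3: {#3}
  F4: {#2, #5}
  F5: {#4}
  F6: {#1, #2, #3, #4}
No single site covers all 5 demand points.
But {F4, F6} covers everything, so the minimum is 2.

2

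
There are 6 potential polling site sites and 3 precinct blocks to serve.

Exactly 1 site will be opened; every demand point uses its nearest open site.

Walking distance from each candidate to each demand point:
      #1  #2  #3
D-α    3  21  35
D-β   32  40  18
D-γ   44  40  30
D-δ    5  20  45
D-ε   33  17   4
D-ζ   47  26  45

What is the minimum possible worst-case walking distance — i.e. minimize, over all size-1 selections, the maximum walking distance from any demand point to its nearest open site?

33

Open {D-ε}.
  Farthest demand point is #1 at walking distance 33 (to D-ε); all others are ≤ 33.
With {D-α} the worst case is 35.
With {D-β} the worst case is 40.
No size-1 selection achieves below 33.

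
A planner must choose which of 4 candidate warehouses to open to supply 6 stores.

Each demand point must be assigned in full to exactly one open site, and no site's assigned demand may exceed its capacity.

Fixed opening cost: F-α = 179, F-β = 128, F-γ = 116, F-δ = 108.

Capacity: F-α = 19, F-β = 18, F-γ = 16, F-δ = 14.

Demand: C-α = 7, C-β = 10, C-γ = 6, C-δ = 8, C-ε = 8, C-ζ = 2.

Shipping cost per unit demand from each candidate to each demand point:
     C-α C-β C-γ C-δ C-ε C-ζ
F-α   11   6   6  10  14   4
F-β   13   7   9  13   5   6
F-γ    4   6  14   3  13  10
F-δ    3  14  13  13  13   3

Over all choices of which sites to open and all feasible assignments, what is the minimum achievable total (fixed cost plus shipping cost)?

597

Open {F-β, F-γ, F-δ}; cheapest assignment that respects the capacities:
  F-β (cap 18, load 18): C-β, C-ε — cost 10×7 + 8×5 = 110
  F-γ (cap 16, load 14): C-γ, C-δ — cost 6×14 + 8×3 = 108
  F-δ (cap 14, load 9): C-α, C-ζ — cost 7×3 + 2×3 = 27
  Shipping 245, fixed 352 → total 597.
  Any other capacity-feasible assignment to {F-β, F-γ, F-δ} ships for at least 245.
Compare {F-α, F-β, F-γ}: its best feasible assignment gives total 619.
Compare {F-α, F-γ, F-δ}: its best feasible assignment gives total 654.
Every other set of open sites that can feasibly serve all demand totals ≥ 619 even under its best assignment. Minimum: 597.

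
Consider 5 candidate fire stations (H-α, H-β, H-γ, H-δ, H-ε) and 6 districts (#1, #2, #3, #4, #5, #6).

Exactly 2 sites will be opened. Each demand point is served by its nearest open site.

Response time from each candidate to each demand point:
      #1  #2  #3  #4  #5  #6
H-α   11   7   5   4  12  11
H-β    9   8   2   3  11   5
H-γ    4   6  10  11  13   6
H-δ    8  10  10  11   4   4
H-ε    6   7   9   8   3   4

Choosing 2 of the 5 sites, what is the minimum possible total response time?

25

Open {H-β, H-ε}.
  #1→H-ε 6, #2→H-ε 7, #3→H-β 2, #4→H-β 3, #5→H-ε 3, #6→H-ε 4  ⇒ total 25.
Compare {H-α, H-ε}: total 29.
Compare {H-β, H-δ}: total 29.
No size-2 selection does better; minimum is 25.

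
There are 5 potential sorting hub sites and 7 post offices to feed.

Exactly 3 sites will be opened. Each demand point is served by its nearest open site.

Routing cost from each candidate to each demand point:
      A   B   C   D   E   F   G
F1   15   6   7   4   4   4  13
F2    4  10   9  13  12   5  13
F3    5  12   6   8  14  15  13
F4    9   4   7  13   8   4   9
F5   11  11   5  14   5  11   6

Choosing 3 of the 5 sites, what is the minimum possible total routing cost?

33

Open {F1, F2, F5}.
  A→F2 4, B→F1 6, C→F5 5, D→F1 4, E→F1 4, F→F1 4, G→F5 6  ⇒ total 33.
Compare {F1, F3, F5}: total 34.
Compare {F1, F2, F4}: total 36.
No size-3 selection does better; minimum is 33.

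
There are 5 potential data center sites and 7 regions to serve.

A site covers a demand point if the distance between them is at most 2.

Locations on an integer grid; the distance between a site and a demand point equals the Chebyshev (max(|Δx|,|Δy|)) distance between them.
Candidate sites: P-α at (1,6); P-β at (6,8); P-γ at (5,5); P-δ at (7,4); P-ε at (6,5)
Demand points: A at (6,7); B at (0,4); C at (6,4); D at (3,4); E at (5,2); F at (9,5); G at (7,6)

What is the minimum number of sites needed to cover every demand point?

3

Coverage sets (demand points within 2 of each site):
  P-α: {B, D}
  P-β: {A, G}
  P-γ: {A, C, D, G}
  P-δ: {C, E, F, G}
  P-ε: {A, C, G}
No 2 sites suffice: every size-2 union leaves at least one demand point uncovered.
But {P-α, P-β, P-δ} covers everything, so the minimum is 3.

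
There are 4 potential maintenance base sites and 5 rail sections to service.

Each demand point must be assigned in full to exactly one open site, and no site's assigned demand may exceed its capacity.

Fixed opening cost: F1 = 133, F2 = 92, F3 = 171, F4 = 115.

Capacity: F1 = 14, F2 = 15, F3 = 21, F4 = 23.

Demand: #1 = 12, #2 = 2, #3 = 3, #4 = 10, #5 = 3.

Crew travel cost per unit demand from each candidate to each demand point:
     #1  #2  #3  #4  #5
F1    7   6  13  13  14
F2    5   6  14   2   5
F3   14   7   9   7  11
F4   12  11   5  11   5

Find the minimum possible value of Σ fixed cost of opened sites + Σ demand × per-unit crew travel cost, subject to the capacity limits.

413

Open {F2, F4}; cheapest assignment that respects the capacities:
  F2 (cap 15, load 15): #2, #4, #5 — cost 2×6 + 10×2 + 3×5 = 47
  F4 (cap 23, load 15): #1, #3 — cost 12×12 + 3×5 = 159
  Shipping 206, fixed 207 → total 413.
  Any other capacity-feasible assignment to {F2, F4} ships for at least 206.
Compare {F2, F3}: its best feasible assignment gives total 449.
Compare {F1, F4}: its best feasible assignment gives total 484.
Every other set of open sites that can feasibly serve all demand totals ≥ 449 even under its best assignment. Minimum: 413.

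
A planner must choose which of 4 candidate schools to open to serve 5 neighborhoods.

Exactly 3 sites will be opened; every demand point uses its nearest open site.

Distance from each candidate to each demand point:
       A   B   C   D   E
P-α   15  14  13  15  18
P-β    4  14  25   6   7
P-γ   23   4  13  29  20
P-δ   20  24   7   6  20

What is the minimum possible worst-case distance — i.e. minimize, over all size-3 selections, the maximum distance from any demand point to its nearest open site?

7

Open {P-β, P-γ, P-δ}.
  Farthest demand point is C at distance 7 (to P-δ); all others are ≤ 7.
With {P-α, P-β, P-γ} the worst case is 13.
With {P-α, P-β, P-δ} the worst case is 14.
No size-3 selection achieves below 7.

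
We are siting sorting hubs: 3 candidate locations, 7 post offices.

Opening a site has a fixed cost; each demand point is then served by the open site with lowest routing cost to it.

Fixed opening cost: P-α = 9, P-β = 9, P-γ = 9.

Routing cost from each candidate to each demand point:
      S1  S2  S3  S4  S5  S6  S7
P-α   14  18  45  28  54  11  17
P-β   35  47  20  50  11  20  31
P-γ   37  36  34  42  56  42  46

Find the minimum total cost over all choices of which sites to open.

Open {P-α, P-β}: assign each demand point to its cheapest open site.
  S1→P-α 14, S2→P-α 18, S3→P-β 20, S4→P-α 28, S5→P-β 11, S6→P-α 11, S7→P-α 17
  routing cost 119, fixed 18 → total 137.
Compare {P-α, P-β, P-γ}: routing cost 119 + fixed 27 = 146.
Compare {P-α, P-γ}: routing cost 176 + fixed 18 = 194.
Compare {P-α}: routing cost 187 + fixed 9 = 196.
All other subsets cost ≥ 146. Minimum total cost: 137.

137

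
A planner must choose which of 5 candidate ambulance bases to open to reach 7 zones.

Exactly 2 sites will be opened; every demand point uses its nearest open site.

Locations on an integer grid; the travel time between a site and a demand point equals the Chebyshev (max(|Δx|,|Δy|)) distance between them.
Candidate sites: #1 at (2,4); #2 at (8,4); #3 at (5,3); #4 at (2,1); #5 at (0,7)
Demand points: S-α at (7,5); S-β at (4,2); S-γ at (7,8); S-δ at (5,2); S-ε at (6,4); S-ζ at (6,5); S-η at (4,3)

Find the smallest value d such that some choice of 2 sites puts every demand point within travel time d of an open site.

Open {#1, #2}.
  Farthest demand point is S-γ at travel time 4 (to #2); all others are ≤ 4.
With {#2, #3} the worst case is 4.
With {#2, #4} the worst case is 4.
No size-2 selection achieves below 4.

4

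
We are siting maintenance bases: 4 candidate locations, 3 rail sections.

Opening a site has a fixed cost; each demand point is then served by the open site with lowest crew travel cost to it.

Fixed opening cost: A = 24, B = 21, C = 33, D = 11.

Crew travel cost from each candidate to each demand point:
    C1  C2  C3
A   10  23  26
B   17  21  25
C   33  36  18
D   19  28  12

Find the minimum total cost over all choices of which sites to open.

70

Open {D}: assign each demand point to its cheapest open site.
  C1→D 19, C2→D 28, C3→D 12
  crew travel cost 59, fixed 11 → total 70.
Compare {A, D}: crew travel cost 45 + fixed 35 = 80.
Compare {B, D}: crew travel cost 50 + fixed 32 = 82.
Compare {A}: crew travel cost 59 + fixed 24 = 83.
All other subsets cost ≥ 80. Minimum total cost: 70.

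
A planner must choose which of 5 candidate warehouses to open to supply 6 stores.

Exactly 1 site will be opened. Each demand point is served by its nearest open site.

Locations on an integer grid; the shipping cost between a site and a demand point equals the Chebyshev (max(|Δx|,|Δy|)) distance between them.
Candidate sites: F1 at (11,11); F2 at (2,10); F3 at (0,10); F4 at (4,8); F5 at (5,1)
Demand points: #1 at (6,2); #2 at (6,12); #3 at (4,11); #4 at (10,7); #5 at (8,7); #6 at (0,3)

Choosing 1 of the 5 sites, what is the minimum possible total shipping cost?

Open {F4}.
  #1→F4 6, #2→F4 4, #3→F4 3, #4→F4 6, #5→F4 4, #6→F4 5  ⇒ total 28.
Compare {F2}: total 35.
Compare {F5}: total 39.
No size-1 selection does better; minimum is 28.

28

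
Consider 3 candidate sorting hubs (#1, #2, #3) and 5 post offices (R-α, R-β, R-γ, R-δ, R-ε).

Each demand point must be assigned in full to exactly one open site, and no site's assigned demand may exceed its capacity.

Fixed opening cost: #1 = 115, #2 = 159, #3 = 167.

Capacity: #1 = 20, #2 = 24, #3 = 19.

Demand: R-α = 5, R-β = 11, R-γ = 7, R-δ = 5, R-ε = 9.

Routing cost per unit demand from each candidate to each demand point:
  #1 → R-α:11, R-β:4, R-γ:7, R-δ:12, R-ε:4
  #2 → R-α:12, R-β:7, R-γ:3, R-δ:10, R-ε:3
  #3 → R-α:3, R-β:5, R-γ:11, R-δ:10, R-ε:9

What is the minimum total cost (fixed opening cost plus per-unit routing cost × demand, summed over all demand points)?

471

Open {#1, #2}; cheapest assignment that respects the capacities:
  #1 (cap 20, load 16): R-α, R-β — cost 5×11 + 11×4 = 99
  #2 (cap 24, load 21): R-γ, R-δ, R-ε — cost 7×3 + 5×10 + 9×3 = 98
  Shipping 197, fixed 274 → total 471.
  Any other capacity-feasible assignment to {#1, #2} ships for at least 197.
Compare {#2, #3}: its best feasible assignment gives total 494.
Compare {#1, #3}: its best feasible assignment gives total 504.
Every other set of open sites that can feasibly serve all demand totals ≥ 494 even under its best assignment. Minimum: 471.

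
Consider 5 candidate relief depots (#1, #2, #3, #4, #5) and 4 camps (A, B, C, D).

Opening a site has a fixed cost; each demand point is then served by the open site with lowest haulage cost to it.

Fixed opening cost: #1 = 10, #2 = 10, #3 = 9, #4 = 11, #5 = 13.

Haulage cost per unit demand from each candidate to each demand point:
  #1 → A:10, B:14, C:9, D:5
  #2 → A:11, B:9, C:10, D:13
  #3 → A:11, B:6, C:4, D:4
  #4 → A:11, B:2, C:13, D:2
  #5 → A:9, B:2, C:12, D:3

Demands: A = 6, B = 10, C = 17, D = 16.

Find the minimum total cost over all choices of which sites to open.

Open {#3, #4}: assign each demand point to its cheapest open site.
  A→#3 6×11=66, B→#4 10×2=20, C→#3 17×4=68, D→#4 16×2=32
  haulage cost 186, fixed 20 → total 206.
Compare {#3, #4, #5}: haulage cost 174 + fixed 33 = 207.
Compare {#1, #3, #4}: haulage cost 180 + fixed 30 = 210.
Compare {#3, #5}: haulage cost 190 + fixed 22 = 212.
All other subsets cost ≥ 207. Minimum total cost: 206.

206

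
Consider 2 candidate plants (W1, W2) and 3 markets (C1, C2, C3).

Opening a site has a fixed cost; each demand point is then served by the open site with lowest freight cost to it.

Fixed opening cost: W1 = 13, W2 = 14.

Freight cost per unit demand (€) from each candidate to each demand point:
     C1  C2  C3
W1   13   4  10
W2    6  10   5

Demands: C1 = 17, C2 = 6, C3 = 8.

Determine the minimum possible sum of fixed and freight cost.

Open {W1, W2}: assign each demand point to its cheapest open site.
  C1→W2 17×6=102, C2→W1 6×4=24, C3→W2 8×5=40
  freight cost 166, fixed 27 → total 193.
Compare {W2}: freight cost 202 + fixed 14 = 216.
Compare {W1}: freight cost 325 + fixed 13 = 338.

193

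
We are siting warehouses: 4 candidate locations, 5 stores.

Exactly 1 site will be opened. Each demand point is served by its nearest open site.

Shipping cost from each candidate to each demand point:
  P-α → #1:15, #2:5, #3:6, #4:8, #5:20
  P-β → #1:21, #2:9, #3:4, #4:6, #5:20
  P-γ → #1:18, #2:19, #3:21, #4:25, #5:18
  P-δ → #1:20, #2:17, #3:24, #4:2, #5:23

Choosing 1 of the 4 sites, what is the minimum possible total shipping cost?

54

Open {P-α}.
  #1→P-α 15, #2→P-α 5, #3→P-α 6, #4→P-α 8, #5→P-α 20  ⇒ total 54.
Compare {P-β}: total 60.
Compare {P-δ}: total 86.
No size-1 selection does better; minimum is 54.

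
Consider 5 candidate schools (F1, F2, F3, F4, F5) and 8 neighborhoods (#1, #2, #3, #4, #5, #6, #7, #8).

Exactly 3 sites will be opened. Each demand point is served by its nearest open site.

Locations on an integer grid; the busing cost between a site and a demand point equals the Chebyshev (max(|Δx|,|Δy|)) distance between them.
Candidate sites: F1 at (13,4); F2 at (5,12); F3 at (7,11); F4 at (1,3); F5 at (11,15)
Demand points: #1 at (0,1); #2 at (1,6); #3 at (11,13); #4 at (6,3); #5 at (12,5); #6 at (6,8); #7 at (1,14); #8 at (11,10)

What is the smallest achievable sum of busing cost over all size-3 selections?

28

Open {F1, F3, F4}.
  #1→F4 2, #2→F4 3, #3→F3 4, #4→F4 5, #5→F1 1, #6→F3 3, #7→F3 6, #8→F3 4  ⇒ total 28.
Compare {F1, F2, F4}: total 31.
Compare {F2, F3, F4}: total 31.
No size-3 selection does better; minimum is 28.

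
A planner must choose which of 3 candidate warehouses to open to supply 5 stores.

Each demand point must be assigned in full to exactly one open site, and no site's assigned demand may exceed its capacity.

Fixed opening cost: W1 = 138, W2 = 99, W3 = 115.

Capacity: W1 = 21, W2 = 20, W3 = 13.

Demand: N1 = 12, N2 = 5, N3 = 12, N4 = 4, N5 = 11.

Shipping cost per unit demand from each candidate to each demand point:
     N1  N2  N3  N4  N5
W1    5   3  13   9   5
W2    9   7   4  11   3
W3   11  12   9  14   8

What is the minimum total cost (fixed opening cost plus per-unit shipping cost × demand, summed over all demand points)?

599

Open {W1, W2, W3}; cheapest assignment that respects the capacities:
  W1 (cap 21, load 21): N1, N2, N4 — cost 12×5 + 5×3 + 4×9 = 111
  W2 (cap 20, load 12): N3 — cost 12×4 = 48
  W3 (cap 13, load 11): N5 — cost 11×8 = 88
  Shipping 247, fixed 352 → total 599.
  Any other capacity-feasible assignment to {W1, W2, W3} ships for at least 247.
Total demand is 44 and no other set of sites has combined capacity ≥ 44, so {W1, W2, W3} is the only feasible choice of open sites. Minimum: 599.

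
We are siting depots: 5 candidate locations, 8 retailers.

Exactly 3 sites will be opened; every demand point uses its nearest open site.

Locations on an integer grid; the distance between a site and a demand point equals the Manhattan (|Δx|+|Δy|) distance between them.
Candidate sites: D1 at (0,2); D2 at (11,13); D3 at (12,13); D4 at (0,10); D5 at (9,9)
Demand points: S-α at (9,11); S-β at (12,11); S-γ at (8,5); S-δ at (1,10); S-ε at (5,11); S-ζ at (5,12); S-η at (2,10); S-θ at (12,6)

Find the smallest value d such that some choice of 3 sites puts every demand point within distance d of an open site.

7

Open {D1, D4, D5}.
  Farthest demand point is S-ζ at distance 7 (to D4); all others are ≤ 7.
With {D2, D4, D5} the worst case is 7.
With {D3, D4, D5} the worst case is 7.
No size-3 selection achieves below 7.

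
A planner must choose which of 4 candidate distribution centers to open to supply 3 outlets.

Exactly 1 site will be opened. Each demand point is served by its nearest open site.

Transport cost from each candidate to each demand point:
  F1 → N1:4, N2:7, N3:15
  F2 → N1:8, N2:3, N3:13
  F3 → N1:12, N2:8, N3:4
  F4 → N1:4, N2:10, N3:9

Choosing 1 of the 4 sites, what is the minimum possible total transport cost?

Open {F4}.
  N1→F4 4, N2→F4 10, N3→F4 9  ⇒ total 23.
Compare {F2}: total 24.
Compare {F3}: total 24.
No size-1 selection does better; minimum is 23.

23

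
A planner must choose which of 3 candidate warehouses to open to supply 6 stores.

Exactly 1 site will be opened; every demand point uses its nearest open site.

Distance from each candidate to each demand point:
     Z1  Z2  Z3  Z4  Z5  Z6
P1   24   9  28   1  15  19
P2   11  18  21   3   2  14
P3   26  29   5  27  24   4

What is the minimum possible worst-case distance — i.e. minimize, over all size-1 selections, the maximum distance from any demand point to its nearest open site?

Open {P2}.
  Farthest demand point is Z3 at distance 21 (to P2); all others are ≤ 21.
With {P1} the worst case is 28.
With {P3} the worst case is 29.
No size-1 selection achieves below 21.

21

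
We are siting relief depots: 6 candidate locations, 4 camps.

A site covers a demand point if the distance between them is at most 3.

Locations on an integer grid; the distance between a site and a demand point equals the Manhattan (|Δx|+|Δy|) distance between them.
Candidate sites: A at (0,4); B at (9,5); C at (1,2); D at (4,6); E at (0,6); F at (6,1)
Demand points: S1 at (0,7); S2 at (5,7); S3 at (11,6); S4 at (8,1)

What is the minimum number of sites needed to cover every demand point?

Coverage sets (demand points within 3 of each site):
  A: {S1}
  B: {S3}
  C: {}
  D: {S2}
  E: {S1}
  F: {S4}
No 3 sites suffice: every size-3 union leaves at least one demand point uncovered.
But {A, B, D, F} covers everything, so the minimum is 4.

4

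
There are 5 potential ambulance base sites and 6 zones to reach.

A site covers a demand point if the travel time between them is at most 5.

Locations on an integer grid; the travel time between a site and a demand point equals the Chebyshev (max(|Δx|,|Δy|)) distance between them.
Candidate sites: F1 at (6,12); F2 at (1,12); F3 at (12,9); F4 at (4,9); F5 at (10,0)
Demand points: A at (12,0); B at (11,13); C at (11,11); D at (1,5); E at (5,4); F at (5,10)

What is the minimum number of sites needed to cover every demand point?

Coverage sets (demand points within 5 of each site):
  F1: {B, C, F}
  F2: {F}
  F3: {B, C}
  F4: {D, E, F}
  F5: {A, E}
No 2 sites suffice: every size-2 union leaves at least one demand point uncovered.
But {F1, F4, F5} covers everything, so the minimum is 3.

3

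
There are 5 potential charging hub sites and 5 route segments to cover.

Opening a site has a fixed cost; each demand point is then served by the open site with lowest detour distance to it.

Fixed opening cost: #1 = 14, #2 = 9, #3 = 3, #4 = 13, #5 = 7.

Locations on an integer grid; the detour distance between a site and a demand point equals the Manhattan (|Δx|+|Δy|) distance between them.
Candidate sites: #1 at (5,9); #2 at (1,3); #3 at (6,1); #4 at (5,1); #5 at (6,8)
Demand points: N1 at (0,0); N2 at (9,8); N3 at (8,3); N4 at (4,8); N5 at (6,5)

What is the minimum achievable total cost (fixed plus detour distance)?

Open {#3, #5}: assign each demand point to its cheapest open site.
  N1→#3 7, N2→#5 3, N3→#3 4, N4→#5 2, N5→#5 3
  detour distance 19, fixed 10 → total 29.
Compare {#2, #5}: detour distance 19 + fixed 16 = 35.
Compare {#2, #3, #5}: detour distance 16 + fixed 19 = 35.
Compare {#5}: detour distance 29 + fixed 7 = 36.
All other subsets cost ≥ 35. Minimum total cost: 29.

29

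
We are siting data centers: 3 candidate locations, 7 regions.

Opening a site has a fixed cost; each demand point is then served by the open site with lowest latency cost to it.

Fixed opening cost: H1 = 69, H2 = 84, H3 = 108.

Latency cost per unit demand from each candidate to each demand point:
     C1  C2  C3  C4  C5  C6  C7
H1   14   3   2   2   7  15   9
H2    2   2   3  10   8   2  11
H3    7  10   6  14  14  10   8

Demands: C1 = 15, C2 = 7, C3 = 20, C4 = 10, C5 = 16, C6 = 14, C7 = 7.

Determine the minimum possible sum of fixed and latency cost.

Open {H1, H2}: assign each demand point to its cheapest open site.
  C1→H2 15×2=30, C2→H2 7×2=14, C3→H1 20×2=40, C4→H1 10×2=20, C5→H1 16×7=112, C6→H2 14×2=28, C7→H1 7×9=63
  latency cost 307, fixed 153 → total 460.
Compare {H2}: latency cost 437 + fixed 84 = 521.
Compare {H1, H2, H3}: latency cost 300 + fixed 261 = 561.
Compare {H2, H3}: latency cost 416 + fixed 192 = 608.
All other subsets cost ≥ 521. Minimum total cost: 460.

460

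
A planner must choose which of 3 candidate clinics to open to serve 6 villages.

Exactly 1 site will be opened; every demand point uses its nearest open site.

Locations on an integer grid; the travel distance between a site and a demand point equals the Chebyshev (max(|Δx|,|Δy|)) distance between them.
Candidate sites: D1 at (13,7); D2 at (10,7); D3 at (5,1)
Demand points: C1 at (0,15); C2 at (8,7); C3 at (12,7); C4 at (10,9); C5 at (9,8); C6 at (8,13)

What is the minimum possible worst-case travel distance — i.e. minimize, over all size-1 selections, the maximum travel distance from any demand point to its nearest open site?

10

Open {D2}.
  Farthest demand point is C1 at travel distance 10 (to D2); all others are ≤ 10.
With {D1} the worst case is 13.
With {D3} the worst case is 14.
No size-1 selection achieves below 10.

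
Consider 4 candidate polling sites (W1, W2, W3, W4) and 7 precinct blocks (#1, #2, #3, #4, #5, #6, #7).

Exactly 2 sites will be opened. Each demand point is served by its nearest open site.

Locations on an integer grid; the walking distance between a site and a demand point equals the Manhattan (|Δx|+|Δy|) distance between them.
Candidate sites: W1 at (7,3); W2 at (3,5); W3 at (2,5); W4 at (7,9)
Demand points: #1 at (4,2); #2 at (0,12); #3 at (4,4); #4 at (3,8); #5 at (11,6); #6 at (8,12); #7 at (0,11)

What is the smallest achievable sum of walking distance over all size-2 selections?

Open {W2, W4}.
  #1→W2 4, #2→W2 10, #3→W2 2, #4→W2 3, #5→W4 7, #6→W4 4, #7→W2 9  ⇒ total 39.
Compare {W3, W4}: total 40.
Compare {W1, W4}: total 43.
No size-2 selection does better; minimum is 39.

39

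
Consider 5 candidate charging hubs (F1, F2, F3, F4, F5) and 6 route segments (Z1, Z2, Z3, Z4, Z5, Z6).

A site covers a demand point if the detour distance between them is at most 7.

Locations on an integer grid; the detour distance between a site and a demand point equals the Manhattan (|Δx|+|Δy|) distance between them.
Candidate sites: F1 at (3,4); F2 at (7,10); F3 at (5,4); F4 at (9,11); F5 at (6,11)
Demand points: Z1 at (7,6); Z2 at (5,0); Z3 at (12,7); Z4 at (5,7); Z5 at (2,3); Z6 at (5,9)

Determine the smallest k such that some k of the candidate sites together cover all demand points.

2

Coverage sets (demand points within 7 of each site):
  F1: {Z1, Z2, Z4, Z5, Z6}
  F2: {Z1, Z4, Z6}
  F3: {Z1, Z2, Z4, Z5, Z6}
  F4: {Z1, Z3, Z6}
  F5: {Z1, Z4, Z6}
No single site covers all 6 demand points.
But {F1, F4} covers everything, so the minimum is 2.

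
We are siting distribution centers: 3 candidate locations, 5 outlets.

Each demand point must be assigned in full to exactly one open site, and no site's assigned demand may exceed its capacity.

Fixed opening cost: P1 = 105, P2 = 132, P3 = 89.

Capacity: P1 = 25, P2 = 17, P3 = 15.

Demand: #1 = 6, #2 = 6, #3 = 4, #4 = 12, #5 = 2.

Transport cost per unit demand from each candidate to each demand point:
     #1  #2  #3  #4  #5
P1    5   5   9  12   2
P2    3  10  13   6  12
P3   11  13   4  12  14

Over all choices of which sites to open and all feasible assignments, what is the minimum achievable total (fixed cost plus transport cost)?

409

Open {P1, P2}; cheapest assignment that respects the capacities:
  P1 (cap 25, load 18): #1, #2, #3, #5 — cost 6×5 + 6×5 + 4×9 + 2×2 = 100
  P2 (cap 17, load 12): #4 — cost 12×6 = 72
  Shipping 172, fixed 237 → total 409.
  Any other capacity-feasible assignment to {P1, P2} ships for at least 172.
Compare {P1, P3}: its best feasible assignment gives total 438.
Compare {P1, P2, P3}: its best feasible assignment gives total 478.
Every other set of open sites that can feasibly serve all demand totals ≥ 438 even under its best assignment. Minimum: 409.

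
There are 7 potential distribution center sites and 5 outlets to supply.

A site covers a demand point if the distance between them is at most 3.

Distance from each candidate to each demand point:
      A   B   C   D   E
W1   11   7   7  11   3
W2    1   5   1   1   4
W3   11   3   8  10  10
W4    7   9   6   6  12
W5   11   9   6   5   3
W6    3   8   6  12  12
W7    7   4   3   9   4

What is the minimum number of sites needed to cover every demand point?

3

Coverage sets (demand points within 3 of each site):
  W1: {E}
  W2: {A, C, D}
  W3: {B}
  W4: {}
  W5: {E}
  W6: {A}
  W7: {C}
No 2 sites suffice: every size-2 union leaves at least one demand point uncovered.
But {W1, W2, W3} covers everything, so the minimum is 3.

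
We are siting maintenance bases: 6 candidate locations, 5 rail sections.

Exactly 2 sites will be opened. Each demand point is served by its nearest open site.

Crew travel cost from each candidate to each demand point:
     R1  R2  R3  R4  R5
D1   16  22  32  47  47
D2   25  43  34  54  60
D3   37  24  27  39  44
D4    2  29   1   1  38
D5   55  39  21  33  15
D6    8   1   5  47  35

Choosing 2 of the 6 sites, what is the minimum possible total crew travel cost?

Open {D4, D6}.
  R1→D4 2, R2→D6 1, R3→D4 1, R4→D4 1, R5→D6 35  ⇒ total 40.
Compare {D4, D5}: total 48.
Compare {D5, D6}: total 62.
No size-2 selection does better; minimum is 40.

40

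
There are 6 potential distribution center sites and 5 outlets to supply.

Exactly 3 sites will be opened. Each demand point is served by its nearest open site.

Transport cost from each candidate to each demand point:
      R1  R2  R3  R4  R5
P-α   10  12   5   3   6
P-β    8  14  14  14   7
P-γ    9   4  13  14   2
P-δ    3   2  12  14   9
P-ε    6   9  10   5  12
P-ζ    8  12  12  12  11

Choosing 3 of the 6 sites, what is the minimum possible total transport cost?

Open {P-α, P-γ, P-δ}.
  R1→P-δ 3, R2→P-δ 2, R3→P-α 5, R4→P-α 3, R5→P-γ 2  ⇒ total 15.
Compare {P-α, P-β, P-δ}: total 19.
Compare {P-α, P-δ, P-ε}: total 19.
No size-3 selection does better; minimum is 15.

15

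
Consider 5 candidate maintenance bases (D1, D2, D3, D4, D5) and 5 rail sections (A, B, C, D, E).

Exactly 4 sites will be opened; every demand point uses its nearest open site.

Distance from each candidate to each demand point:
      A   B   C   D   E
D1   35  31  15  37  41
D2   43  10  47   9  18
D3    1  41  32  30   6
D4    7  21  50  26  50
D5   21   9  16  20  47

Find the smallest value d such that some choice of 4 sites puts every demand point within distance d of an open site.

15

Open {D1, D2, D3, D4}.
  Farthest demand point is C at distance 15 (to D1); all others are ≤ 15.
With {D1, D2, D3, D5} the worst case is 15.
With {D2, D3, D4, D5} the worst case is 16.
No size-4 selection achieves below 15.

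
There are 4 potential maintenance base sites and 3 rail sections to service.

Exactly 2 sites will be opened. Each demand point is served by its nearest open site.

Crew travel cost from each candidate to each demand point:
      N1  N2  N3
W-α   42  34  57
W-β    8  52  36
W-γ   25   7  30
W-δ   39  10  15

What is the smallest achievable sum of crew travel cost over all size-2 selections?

Open {W-β, W-δ}.
  N1→W-β 8, N2→W-δ 10, N3→W-δ 15  ⇒ total 33.
Compare {W-β, W-γ}: total 45.
Compare {W-γ, W-δ}: total 47.
No size-2 selection does better; minimum is 33.

33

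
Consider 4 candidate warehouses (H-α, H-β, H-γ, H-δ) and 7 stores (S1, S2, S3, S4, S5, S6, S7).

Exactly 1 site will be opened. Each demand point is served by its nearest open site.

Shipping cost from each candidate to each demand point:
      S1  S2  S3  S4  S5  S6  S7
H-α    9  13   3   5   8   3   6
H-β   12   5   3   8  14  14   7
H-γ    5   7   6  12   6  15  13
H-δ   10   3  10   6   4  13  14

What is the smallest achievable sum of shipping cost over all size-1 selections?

Open {H-α}.
  S1→H-α 9, S2→H-α 13, S3→H-α 3, S4→H-α 5, S5→H-α 8, S6→H-α 3, S7→H-α 6  ⇒ total 47.
Compare {H-δ}: total 60.
Compare {H-β}: total 63.
No size-1 selection does better; minimum is 47.

47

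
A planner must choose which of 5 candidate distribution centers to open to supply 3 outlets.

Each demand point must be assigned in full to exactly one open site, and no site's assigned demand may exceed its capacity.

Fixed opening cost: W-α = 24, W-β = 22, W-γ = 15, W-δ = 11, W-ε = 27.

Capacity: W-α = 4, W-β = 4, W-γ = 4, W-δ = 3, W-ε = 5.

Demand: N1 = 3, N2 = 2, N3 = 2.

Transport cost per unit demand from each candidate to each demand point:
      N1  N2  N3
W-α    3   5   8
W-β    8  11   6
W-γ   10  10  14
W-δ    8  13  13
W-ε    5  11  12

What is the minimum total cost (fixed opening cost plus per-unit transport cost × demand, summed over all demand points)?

85

Open {W-α, W-δ}; cheapest assignment that respects the capacities:
  W-α (cap 4, load 4): N2, N3 — cost 2×5 + 2×8 = 26
  W-δ (cap 3, load 3): N1 — cost 3×8 = 24
  Shipping 50, fixed 35 → total 85.
  Any other capacity-feasible assignment to {W-α, W-δ} ships for at least 50.
Compare {W-α, W-β}: its best feasible assignment gives total 89.
Compare {W-β, W-δ}: its best feasible assignment gives total 91.
Every other set of open sites that can feasibly serve all demand totals ≥ 89 even under its best assignment. Minimum: 85.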